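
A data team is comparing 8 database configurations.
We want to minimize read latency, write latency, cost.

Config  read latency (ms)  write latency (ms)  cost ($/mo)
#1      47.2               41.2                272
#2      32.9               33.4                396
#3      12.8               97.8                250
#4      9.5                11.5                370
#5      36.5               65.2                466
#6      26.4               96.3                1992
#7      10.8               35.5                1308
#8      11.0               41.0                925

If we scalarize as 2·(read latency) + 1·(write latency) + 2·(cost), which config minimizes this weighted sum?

#3

#1: 2·47.2 + 1·41.2 + 2·272 = 679.6
#2: 2·32.9 + 1·33.4 + 2·396 = 891.2
#3: 2·12.8 + 1·97.8 + 2·250 = 623.4
#4: 2·9.5 + 1·11.5 + 2·370 = 770.5
#5: 2·36.5 + 1·65.2 + 2·466 = 1070.2
#6: 2·26.4 + 1·96.3 + 2·1992 = 4133.1
#7: 2·10.8 + 1·35.5 + 2·1308 = 2673.1
#8: 2·11.0 + 1·41.0 + 2·925 = 1913.0
Lowest: #3 at 623.4.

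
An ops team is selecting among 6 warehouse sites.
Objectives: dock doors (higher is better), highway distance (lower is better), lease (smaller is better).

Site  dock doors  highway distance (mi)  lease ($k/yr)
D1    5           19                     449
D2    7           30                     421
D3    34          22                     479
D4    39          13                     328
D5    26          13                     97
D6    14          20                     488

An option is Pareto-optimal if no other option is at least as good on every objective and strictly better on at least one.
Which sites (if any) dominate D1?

D4, D5

D4: dock doors 39≥5, highway distance 13≤19, lease 328≤449 — dominates D1.
D5: dock doors 26≥5, highway distance 13≤19, lease 97≤449 — dominates D1.
Others (D2, D3, D6) are each worse than D1 on at least one objective.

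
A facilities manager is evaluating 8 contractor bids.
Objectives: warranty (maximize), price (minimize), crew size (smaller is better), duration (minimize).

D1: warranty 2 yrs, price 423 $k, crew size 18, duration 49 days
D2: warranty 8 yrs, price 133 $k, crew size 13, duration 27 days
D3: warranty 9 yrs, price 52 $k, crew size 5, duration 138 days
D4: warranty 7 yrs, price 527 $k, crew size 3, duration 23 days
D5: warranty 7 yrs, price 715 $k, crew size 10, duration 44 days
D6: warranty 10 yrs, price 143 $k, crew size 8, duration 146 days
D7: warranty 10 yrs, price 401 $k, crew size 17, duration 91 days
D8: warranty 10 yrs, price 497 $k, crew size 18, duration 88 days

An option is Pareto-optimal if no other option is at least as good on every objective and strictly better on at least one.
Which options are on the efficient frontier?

D2, D3, D4, D6, D7, D8

D1: dominated by D2 (warranty 8≥2, price 133≤423, crew size 13≤18, duration 27≤49).
D2: not dominated.
D3: not dominated (best price).
D4: not dominated (best crew size).
D5: dominated by D4 (warranty 7≥7, price 527≤715, crew size 3≤10, duration 23≤44).
D6: not dominated.
D7: not dominated.
D8: not dominated.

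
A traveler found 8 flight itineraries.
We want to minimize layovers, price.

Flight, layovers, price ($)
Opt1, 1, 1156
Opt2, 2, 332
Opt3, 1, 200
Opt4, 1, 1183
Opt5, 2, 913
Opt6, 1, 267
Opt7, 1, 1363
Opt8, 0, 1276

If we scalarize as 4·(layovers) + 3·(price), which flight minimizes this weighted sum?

Opt3

Opt1: 4·1 + 3·1156 = 3472
Opt2: 4·2 + 3·332 = 1004
Opt3: 4·1 + 3·200 = 604
Opt4: 4·1 + 3·1183 = 3553
Opt5: 4·2 + 3·913 = 2747
Opt6: 4·1 + 3·267 = 805
Opt7: 4·1 + 3·1363 = 4093
Opt8: 4·0 + 3·1276 = 3828
Lowest: Opt3 at 604.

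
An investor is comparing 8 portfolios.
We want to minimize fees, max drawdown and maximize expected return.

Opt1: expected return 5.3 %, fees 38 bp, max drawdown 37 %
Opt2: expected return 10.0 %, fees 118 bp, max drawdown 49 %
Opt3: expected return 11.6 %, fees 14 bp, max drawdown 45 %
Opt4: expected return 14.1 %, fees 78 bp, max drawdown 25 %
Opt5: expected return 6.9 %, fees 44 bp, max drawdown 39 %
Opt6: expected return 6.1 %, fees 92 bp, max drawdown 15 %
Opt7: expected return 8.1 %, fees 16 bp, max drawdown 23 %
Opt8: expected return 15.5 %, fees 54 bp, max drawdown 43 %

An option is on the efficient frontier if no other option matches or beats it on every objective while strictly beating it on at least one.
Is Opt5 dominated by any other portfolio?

Yes

Opt7 vs Opt5: expected return 8.1≥6.9, fees 16≤44, max drawdown 23≤39 — Opt7 is at least as good on every objective and strictly better on at least one, so Opt7 dominates Opt5.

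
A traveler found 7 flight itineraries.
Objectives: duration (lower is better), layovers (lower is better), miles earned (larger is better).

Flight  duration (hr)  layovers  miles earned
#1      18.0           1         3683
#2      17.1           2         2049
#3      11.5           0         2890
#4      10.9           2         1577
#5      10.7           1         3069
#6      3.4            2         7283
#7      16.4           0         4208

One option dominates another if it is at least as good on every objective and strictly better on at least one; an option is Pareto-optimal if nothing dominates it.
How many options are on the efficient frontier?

4

#1: dominated by #7 (duration 16.4≤18.0, layovers 0≤1, miles earned 4208≥3683).
#2: dominated by #3 (duration 11.5≤17.1, layovers 0≤2, miles earned 2890≥2049).
#3: not dominated.
#4: dominated by #5 (duration 10.7≤10.9, layovers 1≤2, miles earned 3069≥1577).
#5: not dominated.
#6: not dominated (best duration).
#7: not dominated.
Pareto-optimal: #3, #5, #6, #7 → 4.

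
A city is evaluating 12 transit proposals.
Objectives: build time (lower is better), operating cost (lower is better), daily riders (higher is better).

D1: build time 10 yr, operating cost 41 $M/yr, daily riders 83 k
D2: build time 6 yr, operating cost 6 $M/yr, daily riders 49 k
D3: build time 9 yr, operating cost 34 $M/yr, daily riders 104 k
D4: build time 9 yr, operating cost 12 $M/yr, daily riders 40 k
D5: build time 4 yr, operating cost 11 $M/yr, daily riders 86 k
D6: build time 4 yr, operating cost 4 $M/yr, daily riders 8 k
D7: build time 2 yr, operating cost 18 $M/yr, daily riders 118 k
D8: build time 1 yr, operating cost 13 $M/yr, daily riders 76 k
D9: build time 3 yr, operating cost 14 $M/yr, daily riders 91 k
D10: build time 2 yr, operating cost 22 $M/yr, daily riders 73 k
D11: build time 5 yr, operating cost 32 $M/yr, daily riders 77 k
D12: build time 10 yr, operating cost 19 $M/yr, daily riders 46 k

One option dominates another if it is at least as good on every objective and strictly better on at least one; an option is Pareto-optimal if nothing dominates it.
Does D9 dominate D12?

D9 vs D12: build time 3≤10, operating cost 14≤19, daily riders 91≥46 — D9 is at least as good on every objective with at least one strict improvement.

Yes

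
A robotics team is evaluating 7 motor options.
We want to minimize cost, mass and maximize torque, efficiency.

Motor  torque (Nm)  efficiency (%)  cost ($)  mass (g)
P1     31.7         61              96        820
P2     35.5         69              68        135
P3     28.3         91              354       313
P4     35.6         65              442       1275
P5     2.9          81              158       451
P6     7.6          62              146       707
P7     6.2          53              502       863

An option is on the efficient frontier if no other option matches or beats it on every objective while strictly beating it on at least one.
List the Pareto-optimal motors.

P1: dominated by P2 (torque 35.5≥31.7, efficiency 69≥61, cost 68≤96, mass 135≤820).
P2: not dominated (best cost).
P3: not dominated (best efficiency).
P4: not dominated (best torque).
P5: not dominated.
P6: dominated by P2 (torque 35.5≥7.6, efficiency 69≥62, cost 68≤146, mass 135≤707).
P7: dominated by P1 (torque 31.7≥6.2, efficiency 61≥53, cost 96≤502, mass 820≤863).

P2, P3, P4, P5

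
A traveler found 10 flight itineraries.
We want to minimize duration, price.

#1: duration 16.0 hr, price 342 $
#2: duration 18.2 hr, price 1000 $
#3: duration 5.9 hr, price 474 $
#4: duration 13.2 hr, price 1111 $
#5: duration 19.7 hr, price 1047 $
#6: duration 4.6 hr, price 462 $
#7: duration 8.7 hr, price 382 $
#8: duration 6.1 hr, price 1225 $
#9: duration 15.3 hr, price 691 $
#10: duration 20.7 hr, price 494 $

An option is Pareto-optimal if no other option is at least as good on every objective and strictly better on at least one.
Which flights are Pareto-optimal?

#1: not dominated (best price).
#2: dominated by #1 (duration 16.0≤18.2, price 342≤1000).
#3: dominated by #6 (duration 4.6≤5.9, price 462≤474).
#4: dominated by #3 (duration 5.9≤13.2, price 474≤1111).
#5: dominated by #1 (duration 16.0≤19.7, price 342≤1047).
#6: not dominated (best duration).
#7: not dominated.
#8: dominated by #3 (duration 5.9≤6.1, price 474≤1225).
#9: dominated by #3 (duration 5.9≤15.3, price 474≤691).
#10: dominated by #1 (duration 16.0≤20.7, price 342≤494).

#1, #6, #7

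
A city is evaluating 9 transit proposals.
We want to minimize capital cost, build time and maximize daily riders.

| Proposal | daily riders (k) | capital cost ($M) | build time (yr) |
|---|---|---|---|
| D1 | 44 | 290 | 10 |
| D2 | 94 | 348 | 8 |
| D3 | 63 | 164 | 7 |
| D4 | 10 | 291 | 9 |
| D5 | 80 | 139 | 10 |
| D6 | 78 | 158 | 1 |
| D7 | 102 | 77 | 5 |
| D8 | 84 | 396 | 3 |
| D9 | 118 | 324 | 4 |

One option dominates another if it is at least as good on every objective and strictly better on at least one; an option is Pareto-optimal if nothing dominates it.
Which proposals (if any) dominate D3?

D6, D7

D6: daily riders 78≥63, capital cost 158≤164, build time 1≤7 — dominates D3.
D7: daily riders 102≥63, capital cost 77≤164, build time 5≤7 — dominates D3.
Others (D1, D2, D4, D5, D8, D9) are each worse than D3 on at least one objective.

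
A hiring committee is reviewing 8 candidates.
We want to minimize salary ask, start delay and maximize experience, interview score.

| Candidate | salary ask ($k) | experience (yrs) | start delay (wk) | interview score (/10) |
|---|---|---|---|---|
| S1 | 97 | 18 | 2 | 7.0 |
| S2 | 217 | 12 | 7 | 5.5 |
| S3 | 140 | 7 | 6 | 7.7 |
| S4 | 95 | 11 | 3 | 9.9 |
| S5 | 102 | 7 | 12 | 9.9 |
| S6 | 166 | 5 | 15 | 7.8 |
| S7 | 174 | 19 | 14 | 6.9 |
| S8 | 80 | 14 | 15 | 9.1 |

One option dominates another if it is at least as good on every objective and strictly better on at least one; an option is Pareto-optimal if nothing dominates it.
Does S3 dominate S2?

No

S3 vs S2: S3 is worse on experience (7 vs 12), so it does not dominate S2.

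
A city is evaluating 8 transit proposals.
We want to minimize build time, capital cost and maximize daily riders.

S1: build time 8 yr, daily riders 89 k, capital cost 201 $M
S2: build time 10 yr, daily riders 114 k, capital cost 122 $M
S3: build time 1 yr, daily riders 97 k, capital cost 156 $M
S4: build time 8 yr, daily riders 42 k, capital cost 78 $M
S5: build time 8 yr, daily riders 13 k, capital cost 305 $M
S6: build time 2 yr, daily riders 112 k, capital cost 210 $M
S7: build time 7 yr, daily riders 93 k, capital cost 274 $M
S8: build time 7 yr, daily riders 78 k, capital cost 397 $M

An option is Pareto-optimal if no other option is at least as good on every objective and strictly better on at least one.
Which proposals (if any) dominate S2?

none

S1: worse on daily riders (89 vs 114).
S3: worse on daily riders (97 vs 114).
S4: worse on daily riders (42 vs 114).
S5: worse on daily riders (13 vs 114).
S6: worse on daily riders (112 vs 114).
S7: worse on daily riders (93 vs 114).
S8: worse on daily riders (78 vs 114).
No option dominates S2.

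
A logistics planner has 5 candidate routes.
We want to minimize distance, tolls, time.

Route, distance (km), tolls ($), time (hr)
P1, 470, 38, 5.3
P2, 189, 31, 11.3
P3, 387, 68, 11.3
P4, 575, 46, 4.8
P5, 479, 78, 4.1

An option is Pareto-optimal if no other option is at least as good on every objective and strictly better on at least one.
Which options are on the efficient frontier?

P1, P2, P4, P5

P1: not dominated.
P2: not dominated (best distance).
P3: dominated by P2 (distance 189≤387, tolls 31≤68, time 11.3≤11.3).
P4: not dominated.
P5: not dominated (best time).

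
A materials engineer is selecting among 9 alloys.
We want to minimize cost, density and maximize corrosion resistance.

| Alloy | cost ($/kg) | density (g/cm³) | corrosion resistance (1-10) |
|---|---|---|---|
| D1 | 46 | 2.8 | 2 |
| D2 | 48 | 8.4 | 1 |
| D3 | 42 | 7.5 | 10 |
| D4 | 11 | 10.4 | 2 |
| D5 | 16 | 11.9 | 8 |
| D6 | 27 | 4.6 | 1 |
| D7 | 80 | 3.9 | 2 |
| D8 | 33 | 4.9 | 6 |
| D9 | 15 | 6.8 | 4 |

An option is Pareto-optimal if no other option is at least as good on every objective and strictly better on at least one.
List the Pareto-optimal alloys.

D1, D3, D4, D5, D6, D8, D9

D1: not dominated (best density).
D2: dominated by D1 (cost 46≤48, density 2.8≤8.4, corrosion resistance 2≥1).
D3: not dominated (best corrosion resistance).
D4: not dominated (best cost).
D5: not dominated.
D6: not dominated.
D7: dominated by D1 (cost 46≤80, density 2.8≤3.9, corrosion resistance 2≥2).
D8: not dominated.
D9: not dominated.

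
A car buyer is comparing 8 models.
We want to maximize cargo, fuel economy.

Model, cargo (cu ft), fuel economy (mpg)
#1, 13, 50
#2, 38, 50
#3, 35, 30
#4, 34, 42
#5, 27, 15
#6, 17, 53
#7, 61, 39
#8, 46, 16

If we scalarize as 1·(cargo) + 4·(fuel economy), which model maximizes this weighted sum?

#2

#1: 1·13 + 4·50 = 213
#2: 1·38 + 4·50 = 238
#3: 1·35 + 4·30 = 155
#4: 1·34 + 4·42 = 202
#5: 1·27 + 4·15 = 87
#6: 1·17 + 4·53 = 229
#7: 1·61 + 4·39 = 217
#8: 1·46 + 4·16 = 110
Highest: #2 at 238.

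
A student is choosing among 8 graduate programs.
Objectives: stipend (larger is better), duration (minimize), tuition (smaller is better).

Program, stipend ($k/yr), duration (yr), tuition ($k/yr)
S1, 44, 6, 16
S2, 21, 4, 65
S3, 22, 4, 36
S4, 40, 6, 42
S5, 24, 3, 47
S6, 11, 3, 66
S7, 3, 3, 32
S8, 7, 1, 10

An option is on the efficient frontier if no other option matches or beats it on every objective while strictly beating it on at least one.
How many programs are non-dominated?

S1: not dominated (best stipend).
S2: dominated by S3 (stipend 22≥21, duration 4≤4, tuition 36≤65).
S3: not dominated.
S4: dominated by S1 (stipend 44≥40, duration 6≤6, tuition 16≤42).
S5: not dominated.
S6: dominated by S5 (stipend 24≥11, duration 3≤3, tuition 47≤66).
S7: dominated by S8 (stipend 7≥3, duration 1≤3, tuition 10≤32).
S8: not dominated (best duration).
Pareto-optimal: S1, S3, S5, S8 → 4.

4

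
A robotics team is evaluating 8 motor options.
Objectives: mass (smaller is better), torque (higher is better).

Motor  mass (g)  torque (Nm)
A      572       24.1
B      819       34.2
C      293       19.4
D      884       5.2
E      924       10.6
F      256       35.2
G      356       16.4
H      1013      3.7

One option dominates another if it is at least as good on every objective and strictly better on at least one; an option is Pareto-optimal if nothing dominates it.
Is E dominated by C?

C vs E: mass 293≤924, torque 19.4≥10.6 — C is at least as good on every objective with at least one strict improvement.

Yes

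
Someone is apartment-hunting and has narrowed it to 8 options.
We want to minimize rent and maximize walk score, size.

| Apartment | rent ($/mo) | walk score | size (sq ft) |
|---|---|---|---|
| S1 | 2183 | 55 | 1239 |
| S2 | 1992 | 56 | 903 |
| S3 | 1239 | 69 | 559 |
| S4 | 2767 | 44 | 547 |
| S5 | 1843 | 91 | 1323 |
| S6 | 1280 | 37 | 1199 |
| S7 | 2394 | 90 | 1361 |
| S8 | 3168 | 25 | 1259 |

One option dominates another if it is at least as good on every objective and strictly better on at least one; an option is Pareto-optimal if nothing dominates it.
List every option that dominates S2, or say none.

S5

S5: rent 1843≤1992, walk score 91≥56, size 1323≥903 — dominates S2.
Others (S1, S3, S4, S6, S7, S8) are each worse than S2 on at least one objective.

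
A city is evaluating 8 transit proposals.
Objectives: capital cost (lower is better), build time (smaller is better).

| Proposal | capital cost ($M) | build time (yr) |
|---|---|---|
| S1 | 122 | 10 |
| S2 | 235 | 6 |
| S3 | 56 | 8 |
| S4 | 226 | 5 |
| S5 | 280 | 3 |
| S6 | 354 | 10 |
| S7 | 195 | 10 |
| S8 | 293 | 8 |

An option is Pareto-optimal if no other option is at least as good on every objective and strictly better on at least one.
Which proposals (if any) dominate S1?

S3: capital cost 56≤122, build time 8≤10 — dominates S1.
Others (S2, S4, S5, S6, S7, S8) are each worse than S1 on at least one objective.

S3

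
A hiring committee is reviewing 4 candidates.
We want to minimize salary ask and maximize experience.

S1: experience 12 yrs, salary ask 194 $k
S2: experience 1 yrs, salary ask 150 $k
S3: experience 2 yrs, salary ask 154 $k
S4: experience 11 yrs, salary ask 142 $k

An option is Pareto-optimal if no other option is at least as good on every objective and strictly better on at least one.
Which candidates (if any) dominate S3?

S4: experience 11≥2, salary ask 142≤154 — dominates S3.
Others (S1, S2) are each worse than S3 on at least one objective.

S4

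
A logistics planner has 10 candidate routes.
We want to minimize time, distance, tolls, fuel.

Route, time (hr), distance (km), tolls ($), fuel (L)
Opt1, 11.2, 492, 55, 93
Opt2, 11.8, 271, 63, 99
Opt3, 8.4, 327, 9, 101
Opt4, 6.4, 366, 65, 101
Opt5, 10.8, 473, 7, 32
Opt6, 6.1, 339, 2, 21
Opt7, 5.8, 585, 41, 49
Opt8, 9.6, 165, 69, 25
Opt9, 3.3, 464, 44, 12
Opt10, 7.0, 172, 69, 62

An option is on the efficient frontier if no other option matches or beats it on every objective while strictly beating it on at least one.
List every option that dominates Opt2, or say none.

none

Opt1: worse on distance (492 vs 271).
Opt3: worse on distance (327 vs 271).
Opt4: worse on distance (366 vs 271).
Opt5: worse on distance (473 vs 271).
Opt6: worse on distance (339 vs 271).
Opt7: worse on distance (585 vs 271).
Opt8: worse on tolls (69 vs 63).
Opt9: worse on distance (464 vs 271).
Opt10: worse on tolls (69 vs 63).
No option dominates Opt2.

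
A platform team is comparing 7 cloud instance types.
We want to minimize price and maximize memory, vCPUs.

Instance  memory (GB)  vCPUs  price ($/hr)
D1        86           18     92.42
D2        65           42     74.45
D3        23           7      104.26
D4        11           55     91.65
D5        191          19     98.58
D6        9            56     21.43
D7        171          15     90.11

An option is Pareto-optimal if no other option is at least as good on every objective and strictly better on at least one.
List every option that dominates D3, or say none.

D1, D2, D5, D7

D1: memory 86≥23, vCPUs 18≥7, price 92.42≤104.26 — dominates D3.
D2: memory 65≥23, vCPUs 42≥7, price 74.45≤104.26 — dominates D3.
D5: memory 191≥23, vCPUs 19≥7, price 98.58≤104.26 — dominates D3.
D7: memory 171≥23, vCPUs 15≥7, price 90.11≤104.26 — dominates D3.
Others (D4, D6) are each worse than D3 on at least one objective.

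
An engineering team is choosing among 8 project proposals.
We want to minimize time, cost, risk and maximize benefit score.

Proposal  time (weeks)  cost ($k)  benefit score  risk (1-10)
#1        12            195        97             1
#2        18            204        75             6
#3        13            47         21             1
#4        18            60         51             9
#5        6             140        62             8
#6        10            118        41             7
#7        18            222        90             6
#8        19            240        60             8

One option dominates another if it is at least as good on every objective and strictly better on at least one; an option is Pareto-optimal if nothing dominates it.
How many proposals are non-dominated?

5

#1: not dominated (best benefit score).
#2: dominated by #1 (time 12≤18, cost 195≤204, benefit score 97≥75, risk 1≤6).
#3: not dominated (best cost).
#4: not dominated.
#5: not dominated (best time).
#6: not dominated.
#7: dominated by #1 (time 12≤18, cost 195≤222, benefit score 97≥90, risk 1≤6).
#8: dominated by #1 (time 12≤19, cost 195≤240, benefit score 97≥60, risk 1≤8).
Pareto-optimal: #1, #3, #4, #5, #6 → 5.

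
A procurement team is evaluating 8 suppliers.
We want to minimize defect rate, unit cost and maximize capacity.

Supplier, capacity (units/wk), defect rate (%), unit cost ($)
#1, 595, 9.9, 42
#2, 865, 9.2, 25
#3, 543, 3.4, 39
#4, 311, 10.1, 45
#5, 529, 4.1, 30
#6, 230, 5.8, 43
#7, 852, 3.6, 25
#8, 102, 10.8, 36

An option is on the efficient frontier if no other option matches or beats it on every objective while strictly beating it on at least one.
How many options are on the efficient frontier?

3

#1: dominated by #2 (capacity 865≥595, defect rate 9.2≤9.9, unit cost 25≤42).
#2: not dominated (best capacity).
#3: not dominated (best defect rate).
#4: dominated by #1 (capacity 595≥311, defect rate 9.9≤10.1, unit cost 42≤45).
#5: dominated by #7 (capacity 852≥529, defect rate 3.6≤4.1, unit cost 25≤30).
#6: dominated by #3 (capacity 543≥230, defect rate 3.4≤5.8, unit cost 39≤43).
#7: not dominated.
#8: dominated by #2 (capacity 865≥102, defect rate 9.2≤10.8, unit cost 25≤36).
Pareto-optimal: #2, #3, #7 → 3.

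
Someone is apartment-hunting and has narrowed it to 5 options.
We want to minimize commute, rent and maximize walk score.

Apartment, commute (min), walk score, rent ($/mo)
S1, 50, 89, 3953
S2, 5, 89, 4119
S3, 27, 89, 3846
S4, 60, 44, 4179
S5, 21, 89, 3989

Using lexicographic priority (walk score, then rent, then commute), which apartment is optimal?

First maximize walk score: best is 89, kept {S1, S2, S3, S5}.
Then minimize rent: best is 3846, kept {S3}.

S3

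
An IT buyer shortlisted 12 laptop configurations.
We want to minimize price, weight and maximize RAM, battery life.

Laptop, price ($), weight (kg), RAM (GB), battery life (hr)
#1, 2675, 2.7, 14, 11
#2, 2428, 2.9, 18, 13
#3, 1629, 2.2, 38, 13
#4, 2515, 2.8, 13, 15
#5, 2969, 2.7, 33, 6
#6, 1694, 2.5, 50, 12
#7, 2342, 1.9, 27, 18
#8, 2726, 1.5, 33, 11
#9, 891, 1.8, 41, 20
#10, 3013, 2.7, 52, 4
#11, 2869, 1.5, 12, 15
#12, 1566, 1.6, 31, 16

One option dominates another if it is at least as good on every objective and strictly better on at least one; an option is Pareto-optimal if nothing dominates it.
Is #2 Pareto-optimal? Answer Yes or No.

No

#3 vs #2: price 1629≤2428, weight 2.2≤2.9, RAM 38≥18, battery life 13≥13 — #3 is at least as good on every objective and strictly better on at least one, so #3 dominates #2.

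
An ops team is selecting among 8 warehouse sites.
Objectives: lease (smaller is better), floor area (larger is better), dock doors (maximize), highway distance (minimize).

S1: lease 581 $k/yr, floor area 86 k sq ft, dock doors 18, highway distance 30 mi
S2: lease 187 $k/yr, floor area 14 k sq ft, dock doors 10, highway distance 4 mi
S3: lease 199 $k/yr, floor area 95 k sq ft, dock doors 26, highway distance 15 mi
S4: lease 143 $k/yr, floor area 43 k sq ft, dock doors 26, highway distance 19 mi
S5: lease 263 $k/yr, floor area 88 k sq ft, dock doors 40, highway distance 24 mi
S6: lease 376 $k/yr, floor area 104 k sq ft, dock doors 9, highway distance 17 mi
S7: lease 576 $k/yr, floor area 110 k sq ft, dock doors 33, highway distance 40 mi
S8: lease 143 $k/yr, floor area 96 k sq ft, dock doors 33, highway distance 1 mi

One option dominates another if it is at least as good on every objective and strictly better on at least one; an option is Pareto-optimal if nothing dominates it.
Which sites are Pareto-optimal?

S1: dominated by S3 (lease 199≤581, floor area 95≥86, dock doors 26≥18, highway distance 15≤30).
S2: dominated by S8 (lease 143≤187, floor area 96≥14, dock doors 33≥10, highway distance 1≤4).
S3: dominated by S8 (lease 143≤199, floor area 96≥95, dock doors 33≥26, highway distance 1≤15).
S4: dominated by S8 (lease 143≤143, floor area 96≥43, dock doors 33≥26, highway distance 1≤19).
S5: not dominated (best dock doors).
S6: not dominated.
S7: not dominated (best floor area).
S8: not dominated (best highway distance).

S5, S6, S7, S8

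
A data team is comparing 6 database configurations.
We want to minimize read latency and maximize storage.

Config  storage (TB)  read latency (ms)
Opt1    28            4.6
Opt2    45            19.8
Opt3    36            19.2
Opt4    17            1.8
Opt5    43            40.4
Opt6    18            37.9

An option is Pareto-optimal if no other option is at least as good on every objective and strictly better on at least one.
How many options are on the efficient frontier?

4

Opt1: not dominated.
Opt2: not dominated (best storage).
Opt3: not dominated.
Opt4: not dominated (best read latency).
Opt5: dominated by Opt2 (storage 45≥43, read latency 19.8≤40.4).
Opt6: dominated by Opt1 (storage 28≥18, read latency 4.6≤37.9).
Pareto-optimal: Opt1, Opt2, Opt3, Opt4 → 4.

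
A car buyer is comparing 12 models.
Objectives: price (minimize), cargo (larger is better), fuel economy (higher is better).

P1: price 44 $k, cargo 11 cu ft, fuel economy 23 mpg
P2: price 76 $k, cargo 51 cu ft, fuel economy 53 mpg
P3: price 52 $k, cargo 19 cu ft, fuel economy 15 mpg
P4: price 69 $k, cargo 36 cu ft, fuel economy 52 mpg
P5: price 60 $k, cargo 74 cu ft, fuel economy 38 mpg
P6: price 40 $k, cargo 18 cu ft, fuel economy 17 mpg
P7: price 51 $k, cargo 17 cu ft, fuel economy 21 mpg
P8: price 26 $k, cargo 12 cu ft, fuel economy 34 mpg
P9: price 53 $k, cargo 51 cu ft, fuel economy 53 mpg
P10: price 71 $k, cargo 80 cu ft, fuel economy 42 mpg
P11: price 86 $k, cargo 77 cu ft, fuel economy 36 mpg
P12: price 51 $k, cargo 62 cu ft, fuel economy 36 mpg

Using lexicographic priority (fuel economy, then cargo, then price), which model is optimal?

First maximize fuel economy: best is 53, kept {P2, P9}.
Then maximize cargo: best is 51, kept {P2, P9}.
Then minimize price: best is 53, kept {P9}.

P9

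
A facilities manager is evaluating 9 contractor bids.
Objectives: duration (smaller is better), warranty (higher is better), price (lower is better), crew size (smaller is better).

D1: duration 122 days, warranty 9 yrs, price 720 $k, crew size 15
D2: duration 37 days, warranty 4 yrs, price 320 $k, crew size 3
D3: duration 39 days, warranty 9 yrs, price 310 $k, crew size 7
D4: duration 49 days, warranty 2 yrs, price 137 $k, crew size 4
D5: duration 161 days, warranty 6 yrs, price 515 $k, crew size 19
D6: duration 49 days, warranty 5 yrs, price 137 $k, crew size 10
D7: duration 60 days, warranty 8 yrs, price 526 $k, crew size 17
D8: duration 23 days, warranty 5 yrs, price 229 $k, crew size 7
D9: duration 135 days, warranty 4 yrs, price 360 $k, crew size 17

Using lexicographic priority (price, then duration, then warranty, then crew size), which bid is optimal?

D6

First minimize price: best is 137, kept {D4, D6}.
Then minimize duration: best is 49, kept {D4, D6}.
Then maximize warranty: best is 5, kept {D6}.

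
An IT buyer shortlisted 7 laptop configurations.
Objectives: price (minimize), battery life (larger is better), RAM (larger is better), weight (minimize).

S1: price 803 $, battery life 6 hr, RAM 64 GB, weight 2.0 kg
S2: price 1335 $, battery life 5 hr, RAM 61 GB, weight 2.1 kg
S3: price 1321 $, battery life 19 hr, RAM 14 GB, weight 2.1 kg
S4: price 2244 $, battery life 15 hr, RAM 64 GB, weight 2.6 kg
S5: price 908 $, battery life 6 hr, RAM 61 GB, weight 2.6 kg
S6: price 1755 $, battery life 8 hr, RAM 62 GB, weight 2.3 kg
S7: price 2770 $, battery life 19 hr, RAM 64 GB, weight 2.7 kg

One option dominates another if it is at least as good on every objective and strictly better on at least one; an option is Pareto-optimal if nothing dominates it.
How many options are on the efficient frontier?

5

S1: not dominated (best price).
S2: dominated by S1 (price 803≤1335, battery life 6≥5, RAM 64≥61, weight 2.0≤2.1).
S3: not dominated.
S4: not dominated.
S5: dominated by S1 (price 803≤908, battery life 6≥6, RAM 64≥61, weight 2.0≤2.6).
S6: not dominated.
S7: not dominated.
Pareto-optimal: S1, S3, S4, S6, S7 → 5.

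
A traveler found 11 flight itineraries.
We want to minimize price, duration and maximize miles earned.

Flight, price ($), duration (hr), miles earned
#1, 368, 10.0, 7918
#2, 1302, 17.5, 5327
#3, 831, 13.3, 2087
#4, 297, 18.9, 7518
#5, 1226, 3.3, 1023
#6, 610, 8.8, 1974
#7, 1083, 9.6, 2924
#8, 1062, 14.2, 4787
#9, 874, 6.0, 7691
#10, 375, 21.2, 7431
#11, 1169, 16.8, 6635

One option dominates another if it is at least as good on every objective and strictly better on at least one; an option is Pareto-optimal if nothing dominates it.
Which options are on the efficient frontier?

#1: not dominated (best miles earned).
#2: dominated by #1 (price 368≤1302, duration 10.0≤17.5, miles earned 7918≥5327).
#3: dominated by #1 (price 368≤831, duration 10.0≤13.3, miles earned 7918≥2087).
#4: not dominated (best price).
#5: not dominated (best duration).
#6: not dominated.
#7: dominated by #9 (price 874≤1083, duration 6.0≤9.6, miles earned 7691≥2924).
#8: dominated by #1 (price 368≤1062, duration 10.0≤14.2, miles earned 7918≥4787).
#9: not dominated.
#10: dominated by #1 (price 368≤375, duration 10.0≤21.2, miles earned 7918≥7431).
#11: dominated by #1 (price 368≤1169, duration 10.0≤16.8, miles earned 7918≥6635).

#1, #4, #5, #6, #9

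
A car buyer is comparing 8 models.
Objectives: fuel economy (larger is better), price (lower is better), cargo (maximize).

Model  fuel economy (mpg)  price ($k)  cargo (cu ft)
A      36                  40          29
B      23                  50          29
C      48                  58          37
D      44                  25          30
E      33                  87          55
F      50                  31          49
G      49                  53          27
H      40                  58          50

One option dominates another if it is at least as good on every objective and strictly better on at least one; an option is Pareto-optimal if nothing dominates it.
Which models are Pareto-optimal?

A: dominated by D (fuel economy 44≥36, price 25≤40, cargo 30≥29).
B: dominated by A (fuel economy 36≥23, price 40≤50, cargo 29≥29).
C: dominated by F (fuel economy 50≥48, price 31≤58, cargo 49≥37).
D: not dominated (best price).
E: not dominated (best cargo).
F: not dominated (best fuel economy).
G: dominated by F (fuel economy 50≥49, price 31≤53, cargo 49≥27).
H: not dominated.

D, E, F, H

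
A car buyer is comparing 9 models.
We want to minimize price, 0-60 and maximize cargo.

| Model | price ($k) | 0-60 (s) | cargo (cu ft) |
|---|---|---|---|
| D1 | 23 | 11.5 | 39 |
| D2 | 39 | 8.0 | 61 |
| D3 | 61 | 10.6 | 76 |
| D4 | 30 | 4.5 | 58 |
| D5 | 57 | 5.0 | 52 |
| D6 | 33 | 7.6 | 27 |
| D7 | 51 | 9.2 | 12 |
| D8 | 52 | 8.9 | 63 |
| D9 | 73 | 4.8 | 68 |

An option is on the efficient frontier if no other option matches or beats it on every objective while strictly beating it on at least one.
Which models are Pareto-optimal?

D1: not dominated (best price).
D2: not dominated.
D3: not dominated (best cargo).
D4: not dominated (best 0-60).
D5: dominated by D4 (price 30≤57, 0-60 4.5≤5.0, cargo 58≥52).
D6: dominated by D4 (price 30≤33, 0-60 4.5≤7.6, cargo 58≥27).
D7: dominated by D2 (price 39≤51, 0-60 8.0≤9.2, cargo 61≥12).
D8: not dominated.
D9: not dominated.

D1, D2, D3, D4, D8, D9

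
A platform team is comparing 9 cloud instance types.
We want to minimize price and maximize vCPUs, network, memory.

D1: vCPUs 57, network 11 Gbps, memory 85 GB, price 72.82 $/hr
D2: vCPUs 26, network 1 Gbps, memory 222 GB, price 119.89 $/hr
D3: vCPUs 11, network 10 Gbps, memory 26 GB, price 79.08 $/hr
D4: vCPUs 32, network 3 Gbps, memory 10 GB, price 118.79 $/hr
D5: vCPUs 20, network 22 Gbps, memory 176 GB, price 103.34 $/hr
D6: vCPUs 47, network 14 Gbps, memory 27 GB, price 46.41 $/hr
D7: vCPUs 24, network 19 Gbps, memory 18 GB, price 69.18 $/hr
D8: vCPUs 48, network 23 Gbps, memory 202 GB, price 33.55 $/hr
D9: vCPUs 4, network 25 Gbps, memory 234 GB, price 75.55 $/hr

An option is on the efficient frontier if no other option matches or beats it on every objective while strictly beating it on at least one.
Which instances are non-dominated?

D1: not dominated (best vCPUs).
D2: not dominated.
D3: dominated by D1 (vCPUs 57≥11, network 11≥10, memory 85≥26, price 72.82≤79.08).
D4: dominated by D1 (vCPUs 57≥32, network 11≥3, memory 85≥10, price 72.82≤118.79).
D5: dominated by D8 (vCPUs 48≥20, network 23≥22, memory 202≥176, price 33.55≤103.34).
D6: dominated by D8 (vCPUs 48≥47, network 23≥14, memory 202≥27, price 33.55≤46.41).
D7: dominated by D8 (vCPUs 48≥24, network 23≥19, memory 202≥18, price 33.55≤69.18).
D8: not dominated (best price).
D9: not dominated (best network).

D1, D2, D8, D9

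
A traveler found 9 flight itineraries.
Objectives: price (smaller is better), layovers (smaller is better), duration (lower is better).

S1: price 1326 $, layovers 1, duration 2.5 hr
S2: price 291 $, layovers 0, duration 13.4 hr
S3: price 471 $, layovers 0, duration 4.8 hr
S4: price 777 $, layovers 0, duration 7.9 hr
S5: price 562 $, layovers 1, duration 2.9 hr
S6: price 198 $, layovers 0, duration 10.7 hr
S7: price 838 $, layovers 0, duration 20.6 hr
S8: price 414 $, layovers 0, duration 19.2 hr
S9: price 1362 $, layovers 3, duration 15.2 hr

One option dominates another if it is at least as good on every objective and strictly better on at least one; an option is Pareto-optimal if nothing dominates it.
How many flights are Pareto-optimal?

S1: not dominated (best duration).
S2: dominated by S6 (price 198≤291, layovers 0≤0, duration 10.7≤13.4).
S3: not dominated.
S4: dominated by S3 (price 471≤777, layovers 0≤0, duration 4.8≤7.9).
S5: not dominated.
S6: not dominated (best price).
S7: dominated by S2 (price 291≤838, layovers 0≤0, duration 13.4≤20.6).
S8: dominated by S2 (price 291≤414, layovers 0≤0, duration 13.4≤19.2).
S9: dominated by S1 (price 1326≤1362, layovers 1≤3, duration 2.5≤15.2).
Pareto-optimal: S1, S3, S5, S6 → 4.

4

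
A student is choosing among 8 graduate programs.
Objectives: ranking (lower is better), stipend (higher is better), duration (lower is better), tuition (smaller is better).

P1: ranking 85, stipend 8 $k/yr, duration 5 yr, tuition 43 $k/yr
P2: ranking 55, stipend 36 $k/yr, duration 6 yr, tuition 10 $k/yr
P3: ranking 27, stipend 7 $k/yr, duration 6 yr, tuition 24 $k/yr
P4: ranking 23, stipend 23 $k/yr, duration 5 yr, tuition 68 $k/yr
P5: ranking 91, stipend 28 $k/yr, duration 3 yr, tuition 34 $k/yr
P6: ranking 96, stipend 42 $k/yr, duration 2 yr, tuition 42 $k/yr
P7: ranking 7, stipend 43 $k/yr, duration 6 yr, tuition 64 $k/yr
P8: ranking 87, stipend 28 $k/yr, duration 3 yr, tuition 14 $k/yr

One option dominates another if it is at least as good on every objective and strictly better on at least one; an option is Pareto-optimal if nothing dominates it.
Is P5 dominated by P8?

P8 vs P5: ranking 87≤91, stipend 28≥28, duration 3≤3, tuition 14≤34 — P8 is at least as good on every objective with at least one strict improvement.

Yes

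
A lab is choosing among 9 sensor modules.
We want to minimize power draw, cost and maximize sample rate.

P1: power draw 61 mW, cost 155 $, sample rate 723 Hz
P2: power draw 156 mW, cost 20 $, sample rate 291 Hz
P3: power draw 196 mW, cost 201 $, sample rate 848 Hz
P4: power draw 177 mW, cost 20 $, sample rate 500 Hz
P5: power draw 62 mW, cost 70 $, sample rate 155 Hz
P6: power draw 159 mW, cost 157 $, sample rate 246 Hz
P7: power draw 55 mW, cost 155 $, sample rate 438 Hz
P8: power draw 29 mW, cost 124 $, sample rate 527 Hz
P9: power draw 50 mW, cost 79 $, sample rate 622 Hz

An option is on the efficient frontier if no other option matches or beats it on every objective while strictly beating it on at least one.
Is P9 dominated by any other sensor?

P1: worse on power draw (61 vs 50).
P2: worse on power draw (156 vs 50).
P3: worse on power draw (196 vs 50).
P4: worse on power draw (177 vs 50).
P5: worse on power draw (62 vs 50).
P6: worse on power draw (159 vs 50).
P7: worse on power draw (55 vs 50).
P8: worse on cost (124 vs 79).
No option is at least as good as P9 on every objective and strictly better on one.

No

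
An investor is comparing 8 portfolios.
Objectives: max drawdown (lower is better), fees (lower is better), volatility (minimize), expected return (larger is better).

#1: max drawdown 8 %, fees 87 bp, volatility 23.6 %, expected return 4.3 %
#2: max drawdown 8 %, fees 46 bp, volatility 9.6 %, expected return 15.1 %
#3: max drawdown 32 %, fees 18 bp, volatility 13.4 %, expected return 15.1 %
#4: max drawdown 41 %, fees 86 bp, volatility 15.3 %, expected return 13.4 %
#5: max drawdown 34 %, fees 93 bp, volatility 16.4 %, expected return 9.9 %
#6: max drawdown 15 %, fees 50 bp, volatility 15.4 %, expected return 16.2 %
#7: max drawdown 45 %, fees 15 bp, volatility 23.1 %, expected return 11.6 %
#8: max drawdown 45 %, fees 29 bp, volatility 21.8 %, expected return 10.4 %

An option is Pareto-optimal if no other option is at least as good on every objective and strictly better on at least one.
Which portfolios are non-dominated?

#2, #3, #6, #7

#1: dominated by #2 (max drawdown 8≤8, fees 46≤87, volatility 9.6≤23.6, expected return 15.1≥4.3).
#2: not dominated (best volatility).
#3: not dominated.
#4: dominated by #2 (max drawdown 8≤41, fees 46≤86, volatility 9.6≤15.3, expected return 15.1≥13.4).
#5: dominated by #2 (max drawdown 8≤34, fees 46≤93, volatility 9.6≤16.4, expected return 15.1≥9.9).
#6: not dominated (best expected return).
#7: not dominated (best fees).
#8: dominated by #3 (max drawdown 32≤45, fees 18≤29, volatility 13.4≤21.8, expected return 15.1≥10.4).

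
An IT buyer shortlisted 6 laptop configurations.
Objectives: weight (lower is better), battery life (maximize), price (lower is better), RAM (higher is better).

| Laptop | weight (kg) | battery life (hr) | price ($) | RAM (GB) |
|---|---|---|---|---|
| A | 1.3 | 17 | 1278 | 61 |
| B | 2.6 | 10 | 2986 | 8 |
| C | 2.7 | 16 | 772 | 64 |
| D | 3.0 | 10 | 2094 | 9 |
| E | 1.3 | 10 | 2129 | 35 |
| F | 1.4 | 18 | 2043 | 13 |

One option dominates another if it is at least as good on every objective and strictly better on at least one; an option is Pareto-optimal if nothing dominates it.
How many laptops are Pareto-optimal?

3

A: not dominated.
B: dominated by A (weight 1.3≤2.6, battery life 17≥10, price 1278≤2986, RAM 61≥8).
C: not dominated (best price).
D: dominated by A (weight 1.3≤3.0, battery life 17≥10, price 1278≤2094, RAM 61≥9).
E: dominated by A (weight 1.3≤1.3, battery life 17≥10, price 1278≤2129, RAM 61≥35).
F: not dominated (best battery life).
Pareto-optimal: A, C, F → 3.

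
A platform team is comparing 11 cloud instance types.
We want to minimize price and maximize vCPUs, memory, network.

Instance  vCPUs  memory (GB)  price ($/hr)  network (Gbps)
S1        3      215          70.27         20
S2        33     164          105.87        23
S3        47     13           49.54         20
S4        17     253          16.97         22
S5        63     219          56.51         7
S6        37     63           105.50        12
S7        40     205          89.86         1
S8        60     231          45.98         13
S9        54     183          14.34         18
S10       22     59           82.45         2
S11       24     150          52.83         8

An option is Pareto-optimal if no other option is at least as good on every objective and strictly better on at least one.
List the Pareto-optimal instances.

S1: dominated by S4 (vCPUs 17≥3, memory 253≥215, price 16.97≤70.27, network 22≥20).
S2: not dominated (best network).
S3: not dominated.
S4: not dominated (best memory).
S5: not dominated (best vCPUs).
S6: dominated by S8 (vCPUs 60≥37, memory 231≥63, price 45.98≤105.50, network 13≥12).
S7: dominated by S5 (vCPUs 63≥40, memory 219≥205, price 56.51≤89.86, network 7≥1).
S8: not dominated.
S9: not dominated (best price).
S10: dominated by S5 (vCPUs 63≥22, memory 219≥59, price 56.51≤82.45, network 7≥2).
S11: dominated by S8 (vCPUs 60≥24, memory 231≥150, price 45.98≤52.83, network 13≥8).

S2, S3, S4, S5, S8, S9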